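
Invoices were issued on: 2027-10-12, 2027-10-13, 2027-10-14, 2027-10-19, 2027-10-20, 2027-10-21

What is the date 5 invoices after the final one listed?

2027-11-03

The gap pattern 1, 1, 5, 1, 1 repeats every 3 events.
These are the Tuesdays, Wednesdays and Thursdays of each week.
The following Tuesday is 2027-10-26.
The following Wednesday is 2027-10-27.
The following Thursday is 2027-10-28.
Next Tuesday: 2027-11-02.
Next Wednesday: 2027-11-03.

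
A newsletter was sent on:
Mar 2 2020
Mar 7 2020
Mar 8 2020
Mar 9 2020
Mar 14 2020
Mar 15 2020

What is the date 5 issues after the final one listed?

Mar 28 2020

The gap pattern 5, 1, 1, 5, 1 repeats every 3 events.
These are the Mondays, Saturdays and Sundays of each week.
Next Monday: Mar 16 2020.
Next Saturday: Mar 21 2020.
Next Sunday: Mar 22 2020.
The following Monday is Mar 23 2020.
The following Saturday is Mar 28 2020.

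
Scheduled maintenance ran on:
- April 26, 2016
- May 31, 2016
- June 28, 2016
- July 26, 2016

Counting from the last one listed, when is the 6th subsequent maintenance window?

These are Tuesdays with 35, 28, 28-day gaps.
Each is the final Tuesday of its month — May 31, 2016 is past the 28th, so '4th Tuesday' doesn't fit.
August 2016 ends with Tuesday August 30, 2016.
Last Tuesday of September 2016: September 27, 2016.
October 2016 ends with Tuesday October 25, 2016.
November 2016 ends with Tuesday November 29, 2016.
December 2016 ends with Tuesday December 27, 2016.
January 2017 ends with Tuesday January 31, 2017.

January 31, 2017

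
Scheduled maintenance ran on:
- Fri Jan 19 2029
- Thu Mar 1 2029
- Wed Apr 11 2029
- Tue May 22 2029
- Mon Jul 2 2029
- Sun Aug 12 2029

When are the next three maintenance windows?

Sat Sep 22 2029, Fri Nov 2 2029, Thu Dec 13 2029

Every event comes 41 days after the last (41, 41, 41, 41, 41).
Sun Aug 12 2029 + 41 days = Sat Sep 22 2029.
Sat Sep 22 2029 + 41 days = Fri Nov 2 2029.
Fri Nov 2 2029 + 41 days = Thu Dec 13 2029.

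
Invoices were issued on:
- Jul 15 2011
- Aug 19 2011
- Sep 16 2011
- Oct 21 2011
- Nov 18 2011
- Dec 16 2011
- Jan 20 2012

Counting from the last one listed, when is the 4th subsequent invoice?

May 18 2012

All dates are Fridays, 35, 28, 35, 28, 28, 35 days apart.
Specifically, the 3rd Friday of each month.
February 2012 — 3rd Friday is Feb 17 2012.
March 2012 — 3rd Friday is Mar 16 2012.
3rd Friday of April 2012: Apr 20 2012.
May 2012 — 3rd Friday is May 18 2012.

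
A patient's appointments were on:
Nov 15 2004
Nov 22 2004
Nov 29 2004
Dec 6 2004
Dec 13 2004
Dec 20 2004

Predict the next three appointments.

The spacing is 7, 7, 7, 7, 7 days — always 7 days.
Dec 20 2004 + 7 days = Dec 27 2004.
Dec 27 2004 + 7 days = Jan 3 2005.
Jan 3 2005 + 7 days = Jan 10 2005.

Dec 27 2004, Jan 3 2005, Jan 10 2005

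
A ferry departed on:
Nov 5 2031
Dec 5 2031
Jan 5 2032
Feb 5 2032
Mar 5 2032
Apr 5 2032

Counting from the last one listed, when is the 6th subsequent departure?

Oct 5 2032

Gaps: 30, 31, 31, 29, 31 days — not constant. Every event is on the 5th of the month.
Pattern: the 5th of each month.
May 2032: May 5 2032.
Next: June 2032 → Jun 5 2032.
Next: July 2032 → Jul 5 2032.
Next: August 2032 → Aug 5 2032.
September 2032: Sep 5 2032.
October 2032: Oct 5 2032.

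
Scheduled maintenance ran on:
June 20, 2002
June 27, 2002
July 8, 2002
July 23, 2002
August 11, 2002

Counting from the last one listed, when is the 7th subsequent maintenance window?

Intervals are 7, 11, 15, 19 days — an arithmetic progression with common difference 4.
Next gap: 23 days. August 11, 2002 + 23 days = September 3, 2002.
Next gap: 27 days. September 3, 2002 + 27 days = September 30, 2002.
Next gap: 31 days. September 30, 2002 + 31 days = October 31, 2002.
Next gap: 35 days. October 31, 2002 + 35 days = December 5, 2002.
Next gap: 39 days. December 5, 2002 + 39 days = January 13, 2003.
Next gap: 43 days. January 13, 2003 + 43 days = February 25, 2003.
Next gap: 47 days. February 25, 2003 + 47 days = April 13, 2003.

April 13, 2003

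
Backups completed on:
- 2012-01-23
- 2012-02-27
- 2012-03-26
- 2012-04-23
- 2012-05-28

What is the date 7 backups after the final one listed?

These are Mondays at 28- or 35-day spacing (35, 28, 28, 35).
The pattern: 4th Monday of the month.
4th Monday of June 2012: 2012-06-25.
4th Monday of July 2012: 2012-07-23.
4th Monday of August 2012: 2012-08-27.
4th Monday of September 2012: 2012-09-24.
4th Monday of October 2012: 2012-10-22.
4th Monday of November 2012: 2012-11-26.
4th Monday of December 2012: 2012-12-24.

2012-12-24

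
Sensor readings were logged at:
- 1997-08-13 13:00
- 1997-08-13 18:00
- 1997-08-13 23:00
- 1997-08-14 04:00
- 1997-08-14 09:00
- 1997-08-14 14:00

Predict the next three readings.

1997-08-14 19:00, 1997-08-15 00:00, 1997-08-15 05:00

The interval is a steady 5 hours (5, 5, 5, 5, 5).
1997-08-14 14:00 + 5 h = 1997-08-14 19:00.
1997-08-14 19:00 + 5 h = 1997-08-15 00:00.
1997-08-15 00:00 + 5 h = 1997-08-15 05:00.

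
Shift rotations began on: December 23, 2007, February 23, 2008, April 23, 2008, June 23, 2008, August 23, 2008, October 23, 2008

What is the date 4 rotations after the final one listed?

June 23, 2009

Each date is the 23rd; the gaps (62, 60, 61, 61, 61) track the month lengths.
The rule is the 23rd of every 2 months.
December 2008: December 23, 2008.
February 2009: February 23, 2009.
April 2009: April 23, 2009.
Next: June 2009 → June 23, 2009.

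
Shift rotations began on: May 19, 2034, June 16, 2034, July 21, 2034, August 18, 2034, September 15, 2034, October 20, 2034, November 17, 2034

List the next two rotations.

All dates are Fridays, 28, 35, 28, 28, 35, 28 days apart.
Specifically, the 3rd Friday of each month.
December 2034 — 3rd Friday is December 15, 2034.
3rd Friday of January 2035: January 19, 2035.

December 15, 2034; January 19, 2035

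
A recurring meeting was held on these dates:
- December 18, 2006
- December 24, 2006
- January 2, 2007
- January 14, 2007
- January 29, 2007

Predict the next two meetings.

February 16, 2007; March 9, 2007

Intervals are 6, 9, 12, 15 days — an arithmetic progression with common difference 3.
Next gap: 18 days. January 29, 2007 + 18 days = February 16, 2007.
Next gap: 21 days. February 16, 2007 + 21 days = March 9, 2007.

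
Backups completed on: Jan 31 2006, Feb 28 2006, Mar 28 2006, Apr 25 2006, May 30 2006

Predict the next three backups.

Jun 27 2006, Jul 25 2006, Aug 29 2006

Every date is a Tuesday; gaps 28, 28, 28, 35 days.
Each is the last Tuesday of its month (at least one falls on the 29th or later, ruling out '4th Tuesday').
June 2006 ends with Tuesday Jun 27 2006.
Last Tuesday of July 2006: Jul 25 2006.
August 2006 ends with Tuesday Aug 29 2006.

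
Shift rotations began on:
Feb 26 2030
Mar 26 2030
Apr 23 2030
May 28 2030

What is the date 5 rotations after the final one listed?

All dates are Tuesdays, 28, 28, 35 days apart.
Specifically, the 4th Tuesday of each month.
June 2030 — 4th Tuesday is Jun 25 2030.
July 2030 — 4th Tuesday is Jul 23 2030.
August 2030 — 4th Tuesday is Aug 27 2030.
September 2030 — 4th Tuesday is Sep 24 2030.
October 2030 — 4th Tuesday is Oct 22 2030.

Oct 22 2030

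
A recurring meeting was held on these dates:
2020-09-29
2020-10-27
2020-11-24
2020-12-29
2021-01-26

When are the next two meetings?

All Tuesdays; the gaps (28, 28, 35, 28) vary with month length.
This is the last Tuesday of each month.
Last Tuesday of February 2021: 2021-02-23.
March 2021 ends with Tuesday 2021-03-30.

2021-02-23, 2021-03-30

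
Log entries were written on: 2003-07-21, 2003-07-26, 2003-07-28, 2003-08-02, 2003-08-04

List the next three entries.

Every event lands on a Monday or Saturday (gaps cycle 5, 2, 5, 2).
So the schedule is: every Monday and Saturday.
The following Saturday is 2003-08-09.
The following Monday is 2003-08-11.
Next Saturday: 2003-08-16.

2003-08-09, 2003-08-11, 2003-08-16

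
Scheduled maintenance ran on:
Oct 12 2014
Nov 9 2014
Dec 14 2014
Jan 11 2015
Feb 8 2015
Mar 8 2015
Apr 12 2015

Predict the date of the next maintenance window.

All dates are Sundays, 28, 35, 28, 28, 28, 35 days apart.
Specifically, the 2nd Sunday of each month.
May 2015 — 2nd Sunday is May 10 2015.

May 10 2015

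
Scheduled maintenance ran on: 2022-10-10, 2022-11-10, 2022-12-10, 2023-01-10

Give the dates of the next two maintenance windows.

2023-02-10, 2023-03-10

Gaps: 31, 30, 31 days — not constant. Every event is on the 10th of the month.
Pattern: the 10th of each month.
Next: February 2023 → 2023-02-10.
March 2023: 2023-03-10.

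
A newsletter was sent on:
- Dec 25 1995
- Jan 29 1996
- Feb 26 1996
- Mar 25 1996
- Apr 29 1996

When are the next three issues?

All Mondays; the gaps (35, 28, 28, 35) vary with month length.
This is the last Monday of each month.
May 1996 ends with Monday May 27 1996.
Last Monday of June 1996: Jun 24 1996.
July 1996 ends with Monday Jul 29 1996.

May 27 1996, Jun 24 1996, Jul 29 1996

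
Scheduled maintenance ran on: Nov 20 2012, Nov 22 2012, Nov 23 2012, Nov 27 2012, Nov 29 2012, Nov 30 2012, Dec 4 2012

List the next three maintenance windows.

Dec 6 2012, Dec 7 2012, Dec 11 2012

Gaps: 2, 1, 4, 2, 1, 4 days — not constant, but cyclic with period 3.
The events fall on every Tuesday, Thursday and Friday.
The following Thursday is Dec 6 2012.
Next Friday: Dec 7 2012.
Next Tuesday: Dec 11 2012.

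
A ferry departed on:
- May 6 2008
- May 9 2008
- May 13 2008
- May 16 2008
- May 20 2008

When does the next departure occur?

May 23 2008

Every event lands on a Tuesday or Friday (gaps cycle 3, 4, 3, 4).
So the schedule is: every Tuesday and Friday.
The following Friday is May 23 2008.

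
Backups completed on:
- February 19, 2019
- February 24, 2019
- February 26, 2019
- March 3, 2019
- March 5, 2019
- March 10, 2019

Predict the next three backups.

March 12, 2019; March 17, 2019; March 19, 2019

The gap pattern 5, 2, 5, 2, 5 repeats every 2 events.
These are the Tuesdays and Sundays of each week.
Next Tuesday: March 12, 2019.
The following Sunday is March 17, 2019.
Next Tuesday: March 19, 2019.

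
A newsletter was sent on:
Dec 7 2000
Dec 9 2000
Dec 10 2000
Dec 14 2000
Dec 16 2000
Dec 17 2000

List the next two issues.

Dec 21 2000, Dec 23 2000

Every event lands on a Thursday or Saturday or Sunday (gaps cycle 2, 1, 4, 2, 1).
So the schedule is: every Thursday, Saturday and Sunday.
Next Thursday: Dec 21 2000.
Next Saturday: Dec 23 2000.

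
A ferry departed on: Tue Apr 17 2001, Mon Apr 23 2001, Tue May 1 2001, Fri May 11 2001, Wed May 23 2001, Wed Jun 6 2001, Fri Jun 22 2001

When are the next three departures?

The spacing grows by 2 each time: 6, 8, 10, 12, 14, 16 days.
Next gap: 18 days. Fri Jun 22 2001 + 18 days = Tue Jul 10 2001.
Next gap: 20 days. Tue Jul 10 2001 + 20 days = Mon Jul 30 2001.
Next gap: 22 days. Mon Jul 30 2001 + 22 days = Tue Aug 21 2001.

Tue Jul 10 2001, Mon Jul 30 2001, Tue Aug 21 2001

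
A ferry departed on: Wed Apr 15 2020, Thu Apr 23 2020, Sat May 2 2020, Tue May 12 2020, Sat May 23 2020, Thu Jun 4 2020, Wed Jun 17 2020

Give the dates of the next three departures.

Wed Jul 1 2020, Thu Jul 16 2020, Sat Aug 1 2020

Gaps: 8, 9, 10, 11, 12, 13 days — each gap is 1 larger than the previous one.
Next gap: 14 days. Wed Jun 17 2020 + 14 days = Wed Jul 1 2020.
Next gap: 15 days. Wed Jul 1 2020 + 15 days = Thu Jul 16 2020.
Next gap: 16 days. Thu Jul 16 2020 + 16 days = Sat Aug 1 2020.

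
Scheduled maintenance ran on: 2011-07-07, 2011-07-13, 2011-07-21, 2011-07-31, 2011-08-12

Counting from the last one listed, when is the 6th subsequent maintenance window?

Gaps: 6, 8, 10, 12 days — each gap is 2 larger than the previous one.
Next gap: 14 days. 2011-08-12 + 14 days = 2011-08-26.
Next gap: 16 days. 2011-08-26 + 16 days = 2011-09-11.
Next gap: 18 days. 2011-09-11 + 18 days = 2011-09-29.
Next gap: 20 days. 2011-09-29 + 20 days = 2011-10-19.
Next gap: 22 days. 2011-10-19 + 22 days = 2011-11-10.
Next gap: 24 days. 2011-11-10 + 24 days = 2011-12-04.

2011-12-04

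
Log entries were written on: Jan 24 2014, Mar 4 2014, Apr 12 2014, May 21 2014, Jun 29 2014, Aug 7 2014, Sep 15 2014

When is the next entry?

Oct 24 2014

The spacing is 39, 39, 39, 39, 39, 39 days — always 39 days.
Sep 15 2014 + 39 days = Oct 24 2014.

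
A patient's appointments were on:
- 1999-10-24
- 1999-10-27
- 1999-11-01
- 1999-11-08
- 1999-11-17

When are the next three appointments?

The spacing grows by 2 each time: 3, 5, 7, 9 days.
Next gap: 11 days. 1999-11-17 + 11 days = 1999-11-28.
Next gap: 13 days. 1999-11-28 + 13 days = 1999-12-11.
Next gap: 15 days. 1999-12-11 + 15 days = 1999-12-26.

1999-11-28, 1999-12-11, 1999-12-26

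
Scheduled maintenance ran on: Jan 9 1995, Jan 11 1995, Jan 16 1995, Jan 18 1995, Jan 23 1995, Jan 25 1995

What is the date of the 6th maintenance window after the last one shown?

The gap pattern 2, 5, 2, 5, 2 repeats every 2 events.
These are the Mondays and Wednesdays of each week.
Next Monday: Jan 30 1995.
The following Wednesday is Feb 1 1995.
Next Monday: Feb 6 1995.
The following Wednesday is Feb 8 1995.
Next Monday: Feb 13 1995.
Next Wednesday: Feb 15 1995.

Feb 15 1995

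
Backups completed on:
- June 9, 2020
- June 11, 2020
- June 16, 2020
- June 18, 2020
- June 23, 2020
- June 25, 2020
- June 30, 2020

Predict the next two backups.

July 2, 2020; July 7, 2020

Gaps: 2, 5, 2, 5, 2, 5 days — not constant, but cyclic with period 2.
The events fall on every Tuesday and Thursday.
Next Thursday: July 2, 2020.
The following Tuesday is July 7, 2020.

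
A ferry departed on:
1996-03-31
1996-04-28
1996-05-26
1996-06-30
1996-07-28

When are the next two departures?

All Sundays; the gaps (28, 28, 35, 28) vary with month length.
This is the last Sunday of each month.
Last Sunday of August 1996: 1996-08-25.
September 1996 ends with Sunday 1996-09-29.

1996-08-25, 1996-09-29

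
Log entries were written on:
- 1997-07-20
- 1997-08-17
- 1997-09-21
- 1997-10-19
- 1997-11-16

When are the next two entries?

Gaps: 28, 35, 28, 28 days — a mix of 28 and 35. Every date is a Sunday.
Each is the 3rd Sunday of its month.
3rd Sunday of December 1997: 1997-12-21.
January 1998 — 3rd Sunday is 1998-01-18.

1997-12-21, 1998-01-18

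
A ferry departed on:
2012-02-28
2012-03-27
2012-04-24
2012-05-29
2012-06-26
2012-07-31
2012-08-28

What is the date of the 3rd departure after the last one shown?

2012-11-27

These are Tuesdays with 28, 28, 35, 28, 35, 28-day gaps.
Each is the final Tuesday of its month — 2012-05-29 is past the 28th, so '4th Tuesday' doesn't fit.
Last Tuesday of September 2012: 2012-09-25.
October 2012 ends with Tuesday 2012-10-30.
November 2012 ends with Tuesday 2012-11-27.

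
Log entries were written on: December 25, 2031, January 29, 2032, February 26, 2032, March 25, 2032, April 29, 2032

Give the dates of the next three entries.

May 27, 2032; June 24, 2032; July 29, 2032

All Thursdays; the gaps (35, 28, 28, 35) vary with month length.
This is the last Thursday of each month.
Last Thursday of May 2032: May 27, 2032.
June 2032 ends with Thursday June 24, 2032.
July 2032 ends with Thursday July 29, 2032.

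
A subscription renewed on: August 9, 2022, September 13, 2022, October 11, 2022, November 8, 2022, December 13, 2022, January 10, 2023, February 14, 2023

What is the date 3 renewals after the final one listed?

May 9, 2023

Gaps: 35, 28, 28, 35, 28, 35 days — a mix of 28 and 35. Every date is a Tuesday.
Each is the 2nd Tuesday of its month.
2nd Tuesday of March 2023: March 14, 2023.
2nd Tuesday of April 2023: April 11, 2023.
May 2023 — 2nd Tuesday is May 9, 2023.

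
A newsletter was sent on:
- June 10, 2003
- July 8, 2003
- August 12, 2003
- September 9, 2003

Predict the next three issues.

October 14, 2003; November 11, 2003; December 9, 2003

These are Tuesdays at 28- or 35-day spacing (28, 35, 28).
The pattern: 2nd Tuesday of the month.
October 2003 — 2nd Tuesday is October 14, 2003.
2nd Tuesday of November 2003: November 11, 2003.
2nd Tuesday of December 2003: December 9, 2003.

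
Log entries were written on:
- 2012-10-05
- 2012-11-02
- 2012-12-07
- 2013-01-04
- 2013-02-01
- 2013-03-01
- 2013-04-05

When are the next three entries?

2013-05-03, 2013-06-07, 2013-07-05

All dates are Fridays, 28, 35, 28, 28, 28, 35 days apart.
Specifically, the 1st Friday of each month.
1st Friday of May 2013: 2013-05-03.
June 2013 — 1st Friday is 2013-06-07.
1st Friday of July 2013: 2013-07-05.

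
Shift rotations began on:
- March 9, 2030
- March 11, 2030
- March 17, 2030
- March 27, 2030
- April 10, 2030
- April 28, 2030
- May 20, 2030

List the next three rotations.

Intervals are 2, 6, 10, 14, 18, 22 days — an arithmetic progression with common difference 4.
Next gap: 26 days. May 20, 2030 + 26 days = June 15, 2030.
Next gap: 30 days. June 15, 2030 + 30 days = July 15, 2030.
Next gap: 34 days. July 15, 2030 + 34 days = August 18, 2030.

June 15, 2030; July 15, 2030; August 18, 2030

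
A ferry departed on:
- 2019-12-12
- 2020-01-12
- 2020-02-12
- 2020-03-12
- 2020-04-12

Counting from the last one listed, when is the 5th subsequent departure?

2020-09-12

Each date is the 12th; the gaps (31, 31, 29, 31) track the month lengths.
The rule is the 12th of each month.
Next: May 2020 → 2020-05-12.
June 2020: 2020-06-12.
July 2020: 2020-07-12.
August 2020: 2020-08-12.
Next: September 2020 → 2020-09-12.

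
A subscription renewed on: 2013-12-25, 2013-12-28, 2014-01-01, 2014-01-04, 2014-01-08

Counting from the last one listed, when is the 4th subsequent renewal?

Gaps: 3, 4, 3, 4 days — not constant, but cyclic with period 2.
The events fall on every Wednesday and Saturday.
Next Saturday: 2014-01-11.
Next Wednesday: 2014-01-15.
The following Saturday is 2014-01-18.
Next Wednesday: 2014-01-22.

2014-01-22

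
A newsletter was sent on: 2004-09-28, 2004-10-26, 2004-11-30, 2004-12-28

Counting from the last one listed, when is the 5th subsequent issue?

These are Tuesdays with 28, 35, 28-day gaps.
Each is the final Tuesday of its month — 2004-11-30 is past the 28th, so '4th Tuesday' doesn't fit.
Last Tuesday of January 2005: 2005-01-25.
Last Tuesday of February 2005: 2005-02-22.
Last Tuesday of March 2005: 2005-03-29.
April 2005 ends with Tuesday 2005-04-26.
Last Tuesday of May 2005: 2005-05-31.

2005-05-31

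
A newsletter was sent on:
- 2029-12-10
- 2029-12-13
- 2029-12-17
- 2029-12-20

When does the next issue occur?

Gaps: 3, 4, 3 days — not constant, but cyclic with period 2.
The events fall on every Monday and Thursday.
Next Monday: 2029-12-24.

2029-12-24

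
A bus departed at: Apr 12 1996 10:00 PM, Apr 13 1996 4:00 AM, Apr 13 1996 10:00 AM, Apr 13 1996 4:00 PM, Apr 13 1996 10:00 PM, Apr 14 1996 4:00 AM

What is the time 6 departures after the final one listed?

Gaps: 6, 6, 6, 6, 6 hours — each event is 6 hours after the previous one.
Apr 14 1996 4:00 AM + 6 h = Apr 14 1996 10:00 AM.
Apr 14 1996 10:00 AM + 6 h = Apr 14 1996 4:00 PM.
Apr 14 1996 4:00 PM + 6 h = Apr 14 1996 10:00 PM.
Apr 14 1996 10:00 PM + 6 h = Apr 15 1996 4:00 AM.
Apr 15 1996 4:00 AM + 6 h = Apr 15 1996 10:00 AM.
Apr 15 1996 10:00 AM + 6 h = Apr 15 1996 4:00 PM.

Apr 15 1996 4:00 PM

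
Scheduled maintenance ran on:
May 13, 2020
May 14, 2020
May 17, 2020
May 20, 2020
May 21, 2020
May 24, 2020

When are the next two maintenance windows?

May 27, 2020; May 28, 2020

Every event lands on a Wednesday or Thursday or Sunday (gaps cycle 1, 3, 3, 1, 3).
So the schedule is: every Wednesday, Thursday and Sunday.
The following Wednesday is May 27, 2020.
The following Thursday is May 28, 2020.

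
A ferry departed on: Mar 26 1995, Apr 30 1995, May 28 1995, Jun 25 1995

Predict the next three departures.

All Sundays; the gaps (35, 28, 28) vary with month length.
This is the last Sunday of each month.
Last Sunday of July 1995: Jul 30 1995.
Last Sunday of August 1995: Aug 27 1995.
Last Sunday of September 1995: Sep 24 1995.

Jul 30 1995, Aug 27 1995, Sep 24 1995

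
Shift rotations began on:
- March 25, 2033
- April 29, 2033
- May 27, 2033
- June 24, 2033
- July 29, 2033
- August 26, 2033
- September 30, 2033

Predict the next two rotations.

Every date is a Friday; gaps 35, 28, 28, 35, 28, 35 days.
Each is the last Friday of its month (at least one falls on the 29th or later, ruling out '4th Friday').
Last Friday of October 2033: October 28, 2033.
Last Friday of November 2033: November 25, 2033.

October 28, 2033; November 25, 2033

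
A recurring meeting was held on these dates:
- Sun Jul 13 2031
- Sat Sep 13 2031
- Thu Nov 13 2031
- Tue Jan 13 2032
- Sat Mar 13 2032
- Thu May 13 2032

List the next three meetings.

Tue Jul 13 2032, Mon Sep 13 2032, Sat Nov 13 2032

Gaps: 62, 61, 61, 60, 61 days — not constant. Every event is on the 13th of the month.
Pattern: the 13th of every 2 months.
July 2032: Tue Jul 13 2032.
Next: September 2032 → Mon Sep 13 2032.
Next: November 2032 → Sat Nov 13 2032.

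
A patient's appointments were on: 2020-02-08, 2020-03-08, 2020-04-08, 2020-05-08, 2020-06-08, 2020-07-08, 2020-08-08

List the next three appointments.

2020-09-08, 2020-10-08, 2020-11-08

The day-of-month is always 8 (29, 31, 30, 31, 30, 31 days between events).
So this recurs on the 8th of each month.
Next: September 2020 → 2020-09-08.
October 2020: 2020-10-08.
Next: November 2020 → 2020-11-08.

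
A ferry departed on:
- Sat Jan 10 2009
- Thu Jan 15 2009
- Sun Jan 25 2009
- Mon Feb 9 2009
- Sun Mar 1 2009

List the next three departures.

Gaps: 5, 10, 15, 20 days — each gap is 5 larger than the previous one.
Next gap: 25 days. Sun Mar 1 2009 + 25 days = Thu Mar 26 2009.
Next gap: 30 days. Thu Mar 26 2009 + 30 days = Sat Apr 25 2009.
Next gap: 35 days. Sat Apr 25 2009 + 35 days = Sat May 30 2009.

Thu Mar 26 2009, Sat Apr 25 2009, Sat May 30 2009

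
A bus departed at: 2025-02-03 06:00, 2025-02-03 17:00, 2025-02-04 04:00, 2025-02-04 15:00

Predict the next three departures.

Spacing: 11, 11, 11 h — constant 11 h.
2025-02-04 15:00 + 11 h = 2025-02-05 02:00.
2025-02-05 02:00 + 11 h = 2025-02-05 13:00.
2025-02-05 13:00 + 11 h = 2025-02-06 00:00.

2025-02-05 02:00, 2025-02-05 13:00, 2025-02-06 00:00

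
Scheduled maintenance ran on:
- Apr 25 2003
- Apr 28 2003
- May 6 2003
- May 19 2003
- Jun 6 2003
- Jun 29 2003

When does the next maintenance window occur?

The spacing grows by 5 each time: 3, 8, 13, 18, 23 days.
Next gap: 28 days. Jun 29 2003 + 28 days = Jul 27 2003.

Jul 27 2003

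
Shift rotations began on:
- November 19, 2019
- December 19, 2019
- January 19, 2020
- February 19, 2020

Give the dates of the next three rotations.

March 19, 2020; April 19, 2020; May 19, 2020

Each date is the 19th; the gaps (30, 31, 31) track the month lengths.
The rule is the 19th of each month.
Next: March 2020 → March 19, 2020.
April 2020: April 19, 2020.
May 2020: May 19, 2020.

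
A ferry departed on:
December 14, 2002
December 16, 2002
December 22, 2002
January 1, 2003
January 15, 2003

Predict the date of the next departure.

February 2, 2003

Gaps: 2, 6, 10, 14 days — each gap is 4 larger than the previous one.
Next gap: 18 days. January 15, 2003 + 18 days = February 2, 2003.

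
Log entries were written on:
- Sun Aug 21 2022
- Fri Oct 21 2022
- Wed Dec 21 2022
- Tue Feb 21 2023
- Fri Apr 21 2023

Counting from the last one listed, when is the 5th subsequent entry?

Wed Feb 21 2024

The day-of-month is always 21 (61, 61, 62, 59 days between events).
So this recurs on the 21st of every 2 months.
June 2023: Wed Jun 21 2023.
August 2023: Mon Aug 21 2023.
October 2023: Sat Oct 21 2023.
December 2023: Thu Dec 21 2023.
February 2024: Wed Feb 21 2024.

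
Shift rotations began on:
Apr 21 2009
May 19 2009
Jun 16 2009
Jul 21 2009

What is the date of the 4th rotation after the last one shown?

Gaps: 28, 28, 35 days — a mix of 28 and 35. Every date is a Tuesday.
Each is the 3rd Tuesday of its month.
August 2009 — 3rd Tuesday is Aug 18 2009.
September 2009 — 3rd Tuesday is Sep 15 2009.
October 2009 — 3rd Tuesday is Oct 20 2009.
3rd Tuesday of November 2009: Nov 17 2009.

Nov 17 2009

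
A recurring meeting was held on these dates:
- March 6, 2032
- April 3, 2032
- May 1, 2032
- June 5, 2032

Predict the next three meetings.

July 3, 2032; August 7, 2032; September 4, 2032

These are Saturdays at 28- or 35-day spacing (28, 28, 35).
The pattern: 1st Saturday of the month.
July 2032 — 1st Saturday is July 3, 2032.
August 2032 — 1st Saturday is August 7, 2032.
September 2032 — 1st Saturday is September 4, 2032.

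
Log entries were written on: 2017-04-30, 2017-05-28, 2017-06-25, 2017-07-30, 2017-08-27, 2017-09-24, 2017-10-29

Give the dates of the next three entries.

All Sundays; the gaps (28, 28, 35, 28, 28, 35) vary with month length.
This is the last Sunday of each month.
Last Sunday of November 2017: 2017-11-26.
Last Sunday of December 2017: 2017-12-31.
Last Sunday of January 2018: 2018-01-28.

2017-11-26, 2017-12-31, 2018-01-28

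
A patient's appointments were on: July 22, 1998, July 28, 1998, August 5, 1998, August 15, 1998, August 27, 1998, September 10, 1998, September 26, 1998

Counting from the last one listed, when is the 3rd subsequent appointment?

Gaps: 6, 8, 10, 12, 14, 16 days — each gap is 2 larger than the previous one.
Next gap: 18 days. September 26, 1998 + 18 days = October 14, 1998.
Next gap: 20 days. October 14, 1998 + 20 days = November 3, 1998.
Next gap: 22 days. November 3, 1998 + 22 days = November 25, 1998.

November 25, 1998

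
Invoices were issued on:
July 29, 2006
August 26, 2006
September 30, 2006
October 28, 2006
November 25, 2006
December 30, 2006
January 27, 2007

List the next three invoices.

All Saturdays; the gaps (28, 35, 28, 28, 35, 28) vary with month length.
This is the last Saturday of each month.
February 2007 ends with Saturday February 24, 2007.
March 2007 ends with Saturday March 31, 2007.
Last Saturday of April 2007: April 28, 2007.

February 24, 2007; March 31, 2007; April 28, 2007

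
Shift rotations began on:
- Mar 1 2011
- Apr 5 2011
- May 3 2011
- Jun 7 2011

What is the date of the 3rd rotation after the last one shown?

Sep 6 2011

Gaps: 35, 28, 35 days — a mix of 28 and 35. Every date is a Tuesday.
Each is the 1st Tuesday of its month.
July 2011 — 1st Tuesday is Jul 5 2011.
August 2011 — 1st Tuesday is Aug 2 2011.
September 2011 — 1st Tuesday is Sep 6 2011.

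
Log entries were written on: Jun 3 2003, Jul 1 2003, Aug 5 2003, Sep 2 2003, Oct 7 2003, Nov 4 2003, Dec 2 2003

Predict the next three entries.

Jan 6 2004, Feb 3 2004, Mar 2 2004

Gaps: 28, 35, 28, 35, 28, 28 days — a mix of 28 and 35. Every date is a Tuesday.
Each is the 1st Tuesday of its month.
1st Tuesday of January 2004: Jan 6 2004.
1st Tuesday of February 2004: Feb 3 2004.
1st Tuesday of March 2004: Mar 2 2004.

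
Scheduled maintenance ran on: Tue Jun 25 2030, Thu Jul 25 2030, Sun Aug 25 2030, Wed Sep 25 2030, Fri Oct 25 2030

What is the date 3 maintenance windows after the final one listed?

Gaps: 30, 31, 31, 30 days — not constant. Every event is on the 25th of the month.
Pattern: the 25th of each month.
November 2030: Mon Nov 25 2030.
December 2030: Wed Dec 25 2030.
January 2031: Sat Jan 25 2031.

Sat Jan 25 2031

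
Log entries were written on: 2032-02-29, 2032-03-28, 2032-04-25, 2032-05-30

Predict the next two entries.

2032-06-27, 2032-07-25

These are Sundays with 28, 28, 35-day gaps.
Each is the final Sunday of its month — 2032-02-29 is past the 28th, so '4th Sunday' doesn't fit.
Last Sunday of June 2032: 2032-06-27.
July 2032 ends with Sunday 2032-07-25.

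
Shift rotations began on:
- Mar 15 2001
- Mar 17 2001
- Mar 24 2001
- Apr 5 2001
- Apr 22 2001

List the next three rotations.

May 14 2001, Jun 10 2001, Jul 12 2001

Intervals are 2, 7, 12, 17 days — an arithmetic progression with common difference 5.
Next gap: 22 days. Apr 22 2001 + 22 days = May 14 2001.
Next gap: 27 days. May 14 2001 + 27 days = Jun 10 2001.
Next gap: 32 days. Jun 10 2001 + 32 days = Jul 12 2001.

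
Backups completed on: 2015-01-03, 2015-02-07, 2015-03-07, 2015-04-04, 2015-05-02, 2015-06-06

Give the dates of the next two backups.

2015-07-04, 2015-08-01

All dates are Saturdays, 35, 28, 28, 28, 35 days apart.
Specifically, the 1st Saturday of each month.
1st Saturday of July 2015: 2015-07-04.
August 2015 — 1st Saturday is 2015-08-01.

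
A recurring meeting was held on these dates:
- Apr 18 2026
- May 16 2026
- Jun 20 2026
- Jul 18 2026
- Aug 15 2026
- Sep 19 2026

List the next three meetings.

Gaps: 28, 35, 28, 28, 35 days — a mix of 28 and 35. Every date is a Saturday.
Each is the 3rd Saturday of its month.
October 2026 — 3rd Saturday is Oct 17 2026.
3rd Saturday of November 2026: Nov 21 2026.
3rd Saturday of December 2026: Dec 19 2026.

Oct 17 2026, Nov 21 2026, Dec 19 2026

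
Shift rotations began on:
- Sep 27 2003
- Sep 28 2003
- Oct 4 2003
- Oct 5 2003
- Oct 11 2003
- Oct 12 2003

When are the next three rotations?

Gaps: 1, 6, 1, 6, 1 days — not constant, but cyclic with period 2.
The events fall on every Saturday and Sunday.
The following Saturday is Oct 18 2003.
The following Sunday is Oct 19 2003.
The following Saturday is Oct 25 2003.

Oct 18 2003, Oct 19 2003, Oct 25 2003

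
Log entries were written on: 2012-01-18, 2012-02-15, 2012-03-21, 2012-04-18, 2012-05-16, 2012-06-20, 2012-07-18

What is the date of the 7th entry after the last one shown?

All dates are Wednesdays, 28, 35, 28, 28, 35, 28 days apart.
Specifically, the 3rd Wednesday of each month.
August 2012 — 3rd Wednesday is 2012-08-15.
3rd Wednesday of September 2012: 2012-09-19.
October 2012 — 3rd Wednesday is 2012-10-17.
3rd Wednesday of November 2012: 2012-11-21.
December 2012 — 3rd Wednesday is 2012-12-19.
3rd Wednesday of January 2013: 2013-01-16.
3rd Wednesday of February 2013: 2013-02-20.

2013-02-20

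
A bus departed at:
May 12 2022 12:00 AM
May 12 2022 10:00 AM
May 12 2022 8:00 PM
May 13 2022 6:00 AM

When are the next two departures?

The interval is a steady 10 hours (10, 10, 10).
May 13 2022 6:00 AM + 10 h = May 13 2022 4:00 PM.
May 13 2022 4:00 PM + 10 h = May 14 2022 2:00 AM.

May 13 2022 4:00 PM, May 14 2022 2:00 AM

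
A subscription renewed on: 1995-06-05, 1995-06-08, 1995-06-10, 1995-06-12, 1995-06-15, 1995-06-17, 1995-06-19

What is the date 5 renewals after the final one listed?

1995-07-01

Every event lands on a Monday or Thursday or Saturday (gaps cycle 3, 2, 2, 3, 2, 2).
So the schedule is: every Monday, Thursday and Saturday.
The following Thursday is 1995-06-22.
Next Saturday: 1995-06-24.
The following Monday is 1995-06-26.
Next Thursday: 1995-06-29.
The following Saturday is 1995-07-01.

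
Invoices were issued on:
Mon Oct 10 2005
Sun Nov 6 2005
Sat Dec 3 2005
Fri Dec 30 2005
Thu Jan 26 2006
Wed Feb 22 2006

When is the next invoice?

Tue Mar 21 2006

The spacing is 27, 27, 27, 27, 27 days — always 27 days.
Wed Feb 22 2006 + 27 days = Tue Mar 21 2006.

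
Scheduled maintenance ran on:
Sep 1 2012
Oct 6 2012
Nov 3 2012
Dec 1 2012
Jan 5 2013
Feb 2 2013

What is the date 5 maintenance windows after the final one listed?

Jul 6 2013

Gaps: 35, 28, 28, 35, 28 days — a mix of 28 and 35. Every date is a Saturday.
Each is the 1st Saturday of its month.
1st Saturday of March 2013: Mar 2 2013.
April 2013 — 1st Saturday is Apr 6 2013.
May 2013 — 1st Saturday is May 4 2013.
1st Saturday of June 2013: Jun 1 2013.
July 2013 — 1st Saturday is Jul 6 2013.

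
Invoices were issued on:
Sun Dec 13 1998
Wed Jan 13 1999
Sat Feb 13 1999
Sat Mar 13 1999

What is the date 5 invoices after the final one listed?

The day-of-month is always 13 (31, 31, 28 days between events).
So this recurs on the 13th of each month.
April 1999: Tue Apr 13 1999.
May 1999: Thu May 13 1999.
Next: June 1999 → Sun Jun 13 1999.
Next: July 1999 → Tue Jul 13 1999.
August 1999: Fri Aug 13 1999.

Fri Aug 13 1999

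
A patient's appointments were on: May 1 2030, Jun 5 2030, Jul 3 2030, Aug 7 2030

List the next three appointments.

All dates are Wednesdays, 35, 28, 35 days apart.
Specifically, the 1st Wednesday of each month.
September 2030 — 1st Wednesday is Sep 4 2030.
1st Wednesday of October 2030: Oct 2 2030.
November 2030 — 1st Wednesday is Nov 6 2030.

Sep 4 2030, Oct 2 2030, Nov 6 2030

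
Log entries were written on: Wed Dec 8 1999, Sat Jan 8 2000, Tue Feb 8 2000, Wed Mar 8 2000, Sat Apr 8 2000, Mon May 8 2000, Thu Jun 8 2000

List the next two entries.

The day-of-month is always 8 (31, 31, 29, 31, 30, 31 days between events).
So this recurs on the 8th of each month.
July 2000: Sat Jul 8 2000.
Next: August 2000 → Tue Aug 8 2000.

Sat Jul 8 2000, Tue Aug 8 2000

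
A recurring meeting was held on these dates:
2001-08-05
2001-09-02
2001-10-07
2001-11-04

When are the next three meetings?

2001-12-02, 2002-01-06, 2002-02-03

All dates are Sundays, 28, 35, 28 days apart.
Specifically, the 1st Sunday of each month.
December 2001 — 1st Sunday is 2001-12-02.
1st Sunday of January 2002: 2002-01-06.
1st Sunday of February 2002: 2002-02-03.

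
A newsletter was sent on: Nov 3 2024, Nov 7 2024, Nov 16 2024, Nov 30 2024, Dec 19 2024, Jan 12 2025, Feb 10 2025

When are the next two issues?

Mar 16 2025, Apr 24 2025

Intervals are 4, 9, 14, 19, 24, 29 days — an arithmetic progression with common difference 5.
Next gap: 34 days. Feb 10 2025 + 34 days = Mar 16 2025.
Next gap: 39 days. Mar 16 2025 + 39 days = Apr 24 2025.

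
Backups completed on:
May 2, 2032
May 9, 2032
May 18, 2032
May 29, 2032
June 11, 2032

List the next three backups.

Gaps: 7, 9, 11, 13 days — each gap is 2 larger than the previous one.
Next gap: 15 days. June 11, 2032 + 15 days = June 26, 2032.
Next gap: 17 days. June 26, 2032 + 17 days = July 13, 2032.
Next gap: 19 days. July 13, 2032 + 19 days = August 1, 2032.

June 26, 2032; July 13, 2032; August 1, 2032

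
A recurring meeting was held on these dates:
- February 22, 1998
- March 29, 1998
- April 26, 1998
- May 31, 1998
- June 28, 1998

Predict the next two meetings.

These are Sundays with 35, 28, 35, 28-day gaps.
Each is the final Sunday of its month — March 29, 1998 is past the 28th, so '4th Sunday' doesn't fit.
July 1998 ends with Sunday July 26, 1998.
Last Sunday of August 1998: August 30, 1998.

July 26, 1998; August 30, 1998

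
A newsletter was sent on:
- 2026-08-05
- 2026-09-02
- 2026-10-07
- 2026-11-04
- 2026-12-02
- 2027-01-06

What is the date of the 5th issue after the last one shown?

2027-06-02

All dates are Wednesdays, 28, 35, 28, 28, 35 days apart.
Specifically, the 1st Wednesday of each month.
February 2027 — 1st Wednesday is 2027-02-03.
1st Wednesday of March 2027: 2027-03-03.
1st Wednesday of April 2027: 2027-04-07.
1st Wednesday of May 2027: 2027-05-05.
June 2027 — 1st Wednesday is 2027-06-02.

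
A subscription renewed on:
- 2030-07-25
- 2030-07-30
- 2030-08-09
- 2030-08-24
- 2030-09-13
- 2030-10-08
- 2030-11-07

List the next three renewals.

2030-12-12, 2031-01-21, 2031-03-07

The spacing grows by 5 each time: 5, 10, 15, 20, 25, 30 days.
Next gap: 35 days. 2030-11-07 + 35 days = 2030-12-12.
Next gap: 40 days. 2030-12-12 + 40 days = 2031-01-21.
Next gap: 45 days. 2031-01-21 + 45 days = 2031-03-07.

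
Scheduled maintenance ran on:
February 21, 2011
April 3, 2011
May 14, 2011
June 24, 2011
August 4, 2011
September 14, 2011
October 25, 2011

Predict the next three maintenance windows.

Gaps between consecutive events: 41, 41, 41, 41, 41, 41 days — a constant 41-day interval.
October 25, 2011 + 41 days = December 5, 2011.
December 5, 2011 + 41 days = January 15, 2012.
January 15, 2012 + 41 days = February 25, 2012.

December 5, 2011; January 15, 2012; February 25, 2012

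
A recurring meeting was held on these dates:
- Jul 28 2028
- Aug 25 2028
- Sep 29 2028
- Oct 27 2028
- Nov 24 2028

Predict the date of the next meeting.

Every date is a Friday; gaps 28, 35, 28, 28 days.
Each is the last Friday of its month (at least one falls on the 29th or later, ruling out '4th Friday').
Last Friday of December 2028: Dec 29 2028.

Dec 29 2028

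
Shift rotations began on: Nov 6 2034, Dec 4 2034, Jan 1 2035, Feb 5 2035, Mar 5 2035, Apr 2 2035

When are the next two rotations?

May 7 2035, Jun 4 2035

These are Mondays at 28- or 35-day spacing (28, 28, 35, 28, 28).
The pattern: 1st Monday of the month.
1st Monday of May 2035: May 7 2035.
June 2035 — 1st Monday is Jun 4 2035.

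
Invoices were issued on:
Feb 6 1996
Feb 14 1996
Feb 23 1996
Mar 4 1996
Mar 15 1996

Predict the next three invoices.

The spacing grows by 1 each time: 8, 9, 10, 11 days.
Next gap: 12 days. Mar 15 1996 + 12 days = Mar 27 1996.
Next gap: 13 days. Mar 27 1996 + 13 days = Apr 9 1996.
Next gap: 14 days. Apr 9 1996 + 14 days = Apr 23 1996.

Mar 27 1996, Apr 9 1996, Apr 23 1996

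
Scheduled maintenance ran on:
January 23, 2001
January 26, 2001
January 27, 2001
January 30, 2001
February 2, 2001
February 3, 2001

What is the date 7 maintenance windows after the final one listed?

February 20, 2001

Every event lands on a Tuesday or Friday or Saturday (gaps cycle 3, 1, 3, 3, 1).
So the schedule is: every Tuesday, Friday and Saturday.
Next Tuesday: February 6, 2001.
Next Friday: February 9, 2001.
Next Saturday: February 10, 2001.
The following Tuesday is February 13, 2001.
Next Friday: February 16, 2001.
Next Saturday: February 17, 2001.
The following Tuesday is February 20, 2001.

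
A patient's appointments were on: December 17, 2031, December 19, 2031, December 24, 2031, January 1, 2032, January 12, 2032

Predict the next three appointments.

January 26, 2032; February 12, 2032; March 3, 2032

Gaps: 2, 5, 8, 11 days — each gap is 3 larger than the previous one.
Next gap: 14 days. January 12, 2032 + 14 days = January 26, 2032.
Next gap: 17 days. January 26, 2032 + 17 days = February 12, 2032.
Next gap: 20 days. February 12, 2032 + 20 days = March 3, 2032.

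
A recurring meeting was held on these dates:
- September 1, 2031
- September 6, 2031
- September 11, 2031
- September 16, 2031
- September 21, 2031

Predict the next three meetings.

September 26, 2031; October 1, 2031; October 6, 2031

Every event comes 5 days after the last (5, 5, 5, 5).
September 21, 2031 + 5 days = September 26, 2031.
September 26, 2031 + 5 days = October 1, 2031.
October 1, 2031 + 5 days = October 6, 2031.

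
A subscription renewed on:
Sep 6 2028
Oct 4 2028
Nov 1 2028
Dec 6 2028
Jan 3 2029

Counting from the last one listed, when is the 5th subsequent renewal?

All dates are Wednesdays, 28, 28, 35, 28 days apart.
Specifically, the 1st Wednesday of each month.
February 2029 — 1st Wednesday is Feb 7 2029.
1st Wednesday of March 2029: Mar 7 2029.
1st Wednesday of April 2029: Apr 4 2029.
1st Wednesday of May 2029: May 2 2029.
June 2029 — 1st Wednesday is Jun 6 2029.

Jun 6 2029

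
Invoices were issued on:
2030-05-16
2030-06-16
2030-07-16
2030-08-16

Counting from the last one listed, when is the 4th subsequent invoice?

The day-of-month is always 16 (31, 30, 31 days between events).
So this recurs on the 16th of each month.
Next: September 2030 → 2030-09-16.
October 2030: 2030-10-16.
Next: November 2030 → 2030-11-16.
December 2030: 2030-12-16.

2030-12-16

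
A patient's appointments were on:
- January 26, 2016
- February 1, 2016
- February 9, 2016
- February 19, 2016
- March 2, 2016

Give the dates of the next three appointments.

Gaps: 6, 8, 10, 12 days — each gap is 2 larger than the previous one.
Next gap: 14 days. March 2, 2016 + 14 days = March 16, 2016.
Next gap: 16 days. March 16, 2016 + 16 days = April 1, 2016.
Next gap: 18 days. April 1, 2016 + 18 days = April 19, 2016.

March 16, 2016; April 1, 2016; April 19, 2016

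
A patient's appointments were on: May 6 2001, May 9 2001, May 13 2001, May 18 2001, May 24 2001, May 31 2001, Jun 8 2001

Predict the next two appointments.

Jun 17 2001, Jun 27 2001

The spacing grows by 1 each time: 3, 4, 5, 6, 7, 8 days.
Next gap: 9 days. Jun 8 2001 + 9 days = Jun 17 2001.
Next gap: 10 days. Jun 17 2001 + 10 days = Jun 27 2001.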